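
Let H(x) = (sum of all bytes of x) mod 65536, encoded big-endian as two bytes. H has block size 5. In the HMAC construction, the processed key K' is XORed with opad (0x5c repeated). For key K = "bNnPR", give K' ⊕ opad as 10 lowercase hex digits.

3e12320c0e

Key "bNnPR" = 62 4e 6e 50 52 is exactly B = 5 bytes: K' = 62 4e 6e 50 52.
XOR each byte with 0x5c: 62⊕5c=3e, 4e⊕5c=12, 6e⊕5c=32, 50⊕5c=0c, 52⊕5c=0e.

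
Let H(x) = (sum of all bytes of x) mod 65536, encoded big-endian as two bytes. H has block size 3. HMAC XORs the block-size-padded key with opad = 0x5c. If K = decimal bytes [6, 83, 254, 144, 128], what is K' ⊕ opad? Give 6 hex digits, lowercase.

Key decimal bytes [6, 83, 254, 144, 128] = 06 53 fe 90 80 is 5 bytes > B = 3, so hash it first: H(key) = 02 67, then zero-pad to 3 bytes: K' = 02 67 00.
XOR each byte with 0x5c: 02⊕5c=5e, 67⊕5c=3b, 00⊕5c=5c.

5e3b5c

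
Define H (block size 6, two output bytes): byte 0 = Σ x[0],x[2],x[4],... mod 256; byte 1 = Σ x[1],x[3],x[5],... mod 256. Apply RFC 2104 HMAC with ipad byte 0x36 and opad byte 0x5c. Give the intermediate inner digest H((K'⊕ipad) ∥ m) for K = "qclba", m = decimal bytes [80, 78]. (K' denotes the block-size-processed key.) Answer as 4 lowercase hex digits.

482d

Key "qclba" = 71 63 6c 62 61 is 5 bytes ≤ B = 6; zero-pad to 6 bytes: K' = 71 63 6c 62 61 00.
K' ⊕ ipad = 47 55 5a 54 57 36.
Inner input = 47 55 5a 54 57 36 ∥ 50 4e.
Inner hash: even-index sum = 328 mod 256 = 72; odd-index sum = 301 mod 256 = 45 → 48 2d.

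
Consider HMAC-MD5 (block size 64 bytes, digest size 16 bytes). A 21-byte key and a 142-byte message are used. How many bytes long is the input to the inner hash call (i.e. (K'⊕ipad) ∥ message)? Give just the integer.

206

Key is 21 ≤ 64 bytes, zero-padded: |K'| = 64.
Inner input = (K'⊕ipad) ∥ m → 64 + 142 = 206 bytes.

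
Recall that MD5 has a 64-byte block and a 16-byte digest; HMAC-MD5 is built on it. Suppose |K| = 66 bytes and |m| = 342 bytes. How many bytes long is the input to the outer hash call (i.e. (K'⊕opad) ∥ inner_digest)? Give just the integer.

80

Key is 66 > 64 bytes, so it is hashed to 16 bytes then zero-padded to 64: |K'| = 64.
Outer input = (K'⊕opad) ∥ H(inner) → 64 + 16 = 80 bytes.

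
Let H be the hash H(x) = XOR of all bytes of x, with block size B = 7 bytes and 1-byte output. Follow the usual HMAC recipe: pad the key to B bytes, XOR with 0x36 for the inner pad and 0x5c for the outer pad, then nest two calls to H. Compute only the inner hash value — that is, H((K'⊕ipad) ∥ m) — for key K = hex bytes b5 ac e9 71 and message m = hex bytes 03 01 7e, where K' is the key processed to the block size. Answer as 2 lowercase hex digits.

Key hex bytes b5 ac e9 71 is 4 bytes ≤ B = 7; zero-pad to 7 bytes: K' = b5 ac e9 71 00 00 00.
K' ⊕ ipad = 83 9a df 47 36 36 36.
Inner input = 83 9a df 47 36 36 36 ∥ 03 01 7e.
Inner hash: XOR 83⊕9a⊕df⊕47⊕36⊕36⊕36⊕03⊕01⊕7e = cb.

cb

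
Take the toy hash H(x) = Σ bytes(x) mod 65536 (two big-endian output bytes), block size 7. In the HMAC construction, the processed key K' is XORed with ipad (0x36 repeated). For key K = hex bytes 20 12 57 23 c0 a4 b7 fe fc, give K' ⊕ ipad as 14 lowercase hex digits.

Key hex bytes 20 12 57 23 c0 a4 b7 fe fc is 9 bytes > B = 7, so hash it first: H(key) = 04 c1, then zero-pad to 7 bytes: K' = 04 c1 00 00 00 00 00.
XOR each byte with 0x36: 04⊕36=32, c1⊕36=f7, 00⊕36=36, 00⊕36=36, 00⊕36=36, 00⊕36=36, 00⊕36=36.

32f73636363636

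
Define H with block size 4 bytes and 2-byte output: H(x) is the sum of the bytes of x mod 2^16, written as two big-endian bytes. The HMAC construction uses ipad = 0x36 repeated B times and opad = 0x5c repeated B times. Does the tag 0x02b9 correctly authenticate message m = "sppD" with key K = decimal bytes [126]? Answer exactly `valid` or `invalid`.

Key decimal bytes [126] = 7e is 1 byte ≤ B = 4; zero-pad to 4 bytes: K' = 7e 00 00 00.
K' ⊕ ipad = 48 36 36 36; K' ⊕ opad = 22 5c 5c 5c.
Inner hash: sum = 72+54+54+54+115+112+112+68 = 641 → 02 81.
Outer hash (recomputed tag): sum = 34+92+92+92+2+129 = 441 → 01 b9.
Recomputed tag = 01b9; claimed = 02b9 → mismatch.

invalid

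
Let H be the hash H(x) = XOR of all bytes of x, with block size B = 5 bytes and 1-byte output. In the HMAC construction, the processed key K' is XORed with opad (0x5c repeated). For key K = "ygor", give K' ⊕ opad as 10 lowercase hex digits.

253b332e5c

Key "ygor" = 79 67 6f 72 is 4 bytes ≤ B = 5; zero-pad to 5 bytes: K' = 79 67 6f 72 00.
XOR each byte with 0x5c: 79⊕5c=25, 67⊕5c=3b, 6f⊕5c=33, 72⊕5c=2e, 00⊕5c=5c.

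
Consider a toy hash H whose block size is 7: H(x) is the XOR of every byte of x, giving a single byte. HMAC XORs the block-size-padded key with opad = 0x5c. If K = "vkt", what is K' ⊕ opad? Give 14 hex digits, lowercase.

2a37285c5c5c5c

Key "vkt" = 76 6b 74 is 3 bytes ≤ B = 7; zero-pad to 7 bytes: K' = 76 6b 74 00 00 00 00.
XOR each byte with 0x5c: 76⊕5c=2a, 6b⊕5c=37, 74⊕5c=28, 00⊕5c=5c, 00⊕5c=5c, 00⊕5c=5c, 00⊕5c=5c.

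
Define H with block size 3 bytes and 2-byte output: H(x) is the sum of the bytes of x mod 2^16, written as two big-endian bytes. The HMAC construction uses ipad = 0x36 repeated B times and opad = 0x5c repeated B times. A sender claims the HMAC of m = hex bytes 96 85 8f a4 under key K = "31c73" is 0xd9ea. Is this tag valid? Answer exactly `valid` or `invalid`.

Key "31c73" = 33 31 63 37 33 is 5 bytes > B = 3, so hash it first: H(key) = 01 31, then zero-pad to 3 bytes: K' = 01 31 00.
K' ⊕ ipad = 37 07 36; K' ⊕ opad = 5d 6d 5c.
Inner hash: sum = 55+7+54+150+133+143+164 = 706 → 02 c2.
Outer hash (recomputed tag): sum = 93+109+92+2+194 = 490 → 01 ea.
Recomputed tag = 01ea; claimed = d9ea → mismatch.

invalid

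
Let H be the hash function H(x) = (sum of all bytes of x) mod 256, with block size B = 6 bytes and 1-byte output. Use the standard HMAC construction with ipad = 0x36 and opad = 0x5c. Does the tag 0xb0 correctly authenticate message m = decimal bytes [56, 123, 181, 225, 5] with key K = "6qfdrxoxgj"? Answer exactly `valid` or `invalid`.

Key "6qfdrxoxgj" = 36 71 66 64 72 78 6f 78 67 6a is 10 bytes > B = 6, so hash it first: H(key) = 13, then zero-pad to 6 bytes: K' = 13 00 00 00 00 00.
K' ⊕ ipad = 25 36 36 36 36 36; K' ⊕ opad = 4f 5c 5c 5c 5c 5c.
Inner hash: sum = 37+54+54+54+54+54+56+123+181+225+5 = 897; mod 256 = 129 → 81.
Outer hash (recomputed tag): sum = 79+92+92+92+92+92+129 = 668; mod 256 = 156 → 9c.
Recomputed tag = 9c; claimed = b0 → mismatch.

invalid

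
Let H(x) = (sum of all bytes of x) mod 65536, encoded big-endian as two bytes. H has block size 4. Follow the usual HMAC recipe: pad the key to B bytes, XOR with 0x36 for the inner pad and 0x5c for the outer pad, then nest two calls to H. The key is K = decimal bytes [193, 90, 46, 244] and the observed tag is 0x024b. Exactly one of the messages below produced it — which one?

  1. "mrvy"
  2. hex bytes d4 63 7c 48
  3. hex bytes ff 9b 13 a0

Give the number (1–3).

Key decimal bytes [193, 90, 46, 244] = c1 5a 2e f4 is exactly B = 4 bytes: K' = c1 5a 2e f4.
K' ⊕ ipad = f7 6c 18 c2; K' ⊕ opad = 9d 06 72 a8.
m1: inner = H(f7 6c 18 c2 6d 72 76 79) = 04 0b; tag = H(9d 06 72 a8 04 0b) = 01cc
m2: inner = H(f7 6c 18 c2 d4 63 7c 48) = 04 38; tag = H(9d 06 72 a8 04 38) = 01f9
m3: inner = H(f7 6c 18 c2 ff 9b 13 a0) = 04 8a; tag = H(9d 06 72 a8 04 8a) = 024b ← matches

3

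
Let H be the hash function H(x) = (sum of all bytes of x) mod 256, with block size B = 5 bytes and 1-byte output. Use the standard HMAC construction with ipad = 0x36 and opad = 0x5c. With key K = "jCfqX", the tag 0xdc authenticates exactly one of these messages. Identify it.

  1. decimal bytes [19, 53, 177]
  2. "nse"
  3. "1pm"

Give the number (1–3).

2

Key "jCfqX" = 6a 43 66 71 58 is exactly B = 5 bytes: K' = 6a 43 66 71 58.
K' ⊕ ipad = 5c 75 50 47 6e; K' ⊕ opad = 36 1f 3a 2d 04.
m1: inner = H(5c 75 50 47 6e 13 35 b1) = cf; tag = H(36 1f 3a 2d 04 cf) = 8f
m2: inner = H(5c 75 50 47 6e 6e 73 65) = 1c; tag = H(36 1f 3a 2d 04 1c) = dc ← matches
m3: inner = H(5c 75 50 47 6e 31 70 6d) = e4; tag = H(36 1f 3a 2d 04 e4) = a4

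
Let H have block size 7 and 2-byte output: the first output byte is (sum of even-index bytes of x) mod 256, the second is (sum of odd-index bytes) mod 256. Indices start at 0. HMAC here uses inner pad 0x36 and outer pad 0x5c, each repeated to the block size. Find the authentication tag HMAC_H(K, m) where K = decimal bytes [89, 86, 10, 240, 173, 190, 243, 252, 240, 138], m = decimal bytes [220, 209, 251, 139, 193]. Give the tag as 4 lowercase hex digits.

Key decimal bytes [89, 86, 10, 240, 173, 190, 243, 252, 240, 138] = 59 56 0a f0 ad be f3 fc f0 8a is 10 bytes > B = 7, so hash it first: H(key) = f3 8a, then zero-pad to 7 bytes: K' = f3 8a 00 00 00 00 00.
K' ⊕ ipad = c5 bc 36 36 36 36 36.  K' ⊕ opad = af d6 5c 5c 5c 5c 5c.
Inner input = (K'⊕ipad) ∥ m = c5 bc 36 36 36 36 36 ∥ dc d1 fb 8b c1.
Inner hash: even-index sum = 707 mod 256 = 195; odd-index sum = 960 mod 256 = 192 → c3 c0.
Outer input = (K'⊕opad) ∥ inner = af d6 5c 5c 5c 5c 5c ∥ c3 c0.
Outer hash (tag): even-index sum = 643 mod 256 = 131; odd-index sum = 593 mod 256 = 81 → 83 51.

8351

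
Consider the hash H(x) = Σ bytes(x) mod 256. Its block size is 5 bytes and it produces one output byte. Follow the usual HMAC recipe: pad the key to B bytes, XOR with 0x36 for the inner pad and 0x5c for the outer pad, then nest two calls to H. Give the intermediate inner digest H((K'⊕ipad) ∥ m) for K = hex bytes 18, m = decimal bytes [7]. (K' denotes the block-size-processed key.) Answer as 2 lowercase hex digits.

0d

Key hex bytes 18 is 1 byte ≤ B = 5; zero-pad to 5 bytes: K' = 18 00 00 00 00.
K' ⊕ ipad = 2e 36 36 36 36.
Inner input = 2e 36 36 36 36 ∥ 07.
Inner hash: sum = 46+54+54+54+54+7 = 269; mod 256 = 13 → 0d.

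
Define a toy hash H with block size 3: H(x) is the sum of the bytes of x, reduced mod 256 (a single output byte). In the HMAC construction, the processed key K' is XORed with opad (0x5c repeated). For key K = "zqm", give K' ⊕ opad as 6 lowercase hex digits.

262d31

Key "zqm" = 7a 71 6d is exactly B = 3 bytes: K' = 7a 71 6d.
XOR each byte with 0x5c: 7a⊕5c=26, 71⊕5c=2d, 6d⊕5c=31.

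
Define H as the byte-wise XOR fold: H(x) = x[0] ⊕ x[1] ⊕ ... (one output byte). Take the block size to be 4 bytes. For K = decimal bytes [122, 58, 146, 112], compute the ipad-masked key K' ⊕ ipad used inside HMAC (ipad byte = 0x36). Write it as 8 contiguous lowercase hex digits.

4c0ca446

Key decimal bytes [122, 58, 146, 112] = 7a 3a 92 70 is exactly B = 4 bytes: K' = 7a 3a 92 70.
XOR each byte with 0x36: 7a⊕36=4c, 3a⊕36=0c, 92⊕36=a4, 70⊕36=46.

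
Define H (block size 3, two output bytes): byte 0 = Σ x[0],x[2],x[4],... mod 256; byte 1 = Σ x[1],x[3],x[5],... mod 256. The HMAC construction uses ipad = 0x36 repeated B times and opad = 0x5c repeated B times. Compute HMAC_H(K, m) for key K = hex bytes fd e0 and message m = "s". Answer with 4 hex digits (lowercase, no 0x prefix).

46bd

Key hex bytes fd e0 is 2 bytes ≤ B = 3; zero-pad to 3 bytes: K' = fd e0 00.
K' ⊕ ipad = cb d6 36.  K' ⊕ opad = a1 bc 5c.
Inner input = (K'⊕ipad) ∥ m = cb d6 36 ∥ 73.
Inner hash: even-index sum = 257 mod 256 = 1; odd-index sum = 329 mod 256 = 73 → 01 49.
Outer input = (K'⊕opad) ∥ inner = a1 bc 5c ∥ 01 49.
Outer hash (tag): even-index sum = 326 mod 256 = 70; odd-index sum = 189 mod 256 = 189 → 46 bd.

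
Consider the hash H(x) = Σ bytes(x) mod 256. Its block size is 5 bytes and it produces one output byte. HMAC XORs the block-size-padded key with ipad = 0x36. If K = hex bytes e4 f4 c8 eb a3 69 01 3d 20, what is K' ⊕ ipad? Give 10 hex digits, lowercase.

Key hex bytes e4 f4 c8 eb a3 69 01 3d 20 is 9 bytes > B = 5, so hash it first: H(key) = f5, then zero-pad to 5 bytes: K' = f5 00 00 00 00.
XOR each byte with 0x36: f5⊕36=c3, 00⊕36=36, 00⊕36=36, 00⊕36=36, 00⊕36=36.

c336363636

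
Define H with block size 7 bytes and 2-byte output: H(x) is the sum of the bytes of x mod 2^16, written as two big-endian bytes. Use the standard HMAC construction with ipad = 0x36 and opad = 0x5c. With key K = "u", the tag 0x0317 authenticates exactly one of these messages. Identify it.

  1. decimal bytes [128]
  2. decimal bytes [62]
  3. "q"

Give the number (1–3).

2

Key "u" = 75 is 1 byte ≤ B = 7; zero-pad to 7 bytes: K' = 75 00 00 00 00 00 00.
K' ⊕ ipad = 43 36 36 36 36 36 36; K' ⊕ opad = 29 5c 5c 5c 5c 5c 5c.
m1: inner = H(43 36 36 36 36 36 36 80) = 02 07; tag = H(29 5c 5c 5c 5c 5c 5c 02 07) = 025a
m2: inner = H(43 36 36 36 36 36 36 3e) = 01 c5; tag = H(29 5c 5c 5c 5c 5c 5c 01 c5) = 0317 ← matches
m3: inner = H(43 36 36 36 36 36 36 71) = 01 f8; tag = H(29 5c 5c 5c 5c 5c 5c 01 f8) = 034a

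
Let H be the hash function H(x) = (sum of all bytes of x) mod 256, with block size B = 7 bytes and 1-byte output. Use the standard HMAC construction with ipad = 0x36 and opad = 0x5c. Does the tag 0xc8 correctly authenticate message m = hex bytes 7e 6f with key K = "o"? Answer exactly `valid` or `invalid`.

invalid

Key "o" = 6f is 1 byte ≤ B = 7; zero-pad to 7 bytes: K' = 6f 00 00 00 00 00 00.
K' ⊕ ipad = 59 36 36 36 36 36 36; K' ⊕ opad = 33 5c 5c 5c 5c 5c 5c.
Inner hash: sum = 89+54+54+54+54+54+54+126+111 = 650; mod 256 = 138 → 8a.
Outer hash (recomputed tag): sum = 51+92+92+92+92+92+92+138 = 741; mod 256 = 229 → e5.
Recomputed tag = e5; claimed = c8 → mismatch.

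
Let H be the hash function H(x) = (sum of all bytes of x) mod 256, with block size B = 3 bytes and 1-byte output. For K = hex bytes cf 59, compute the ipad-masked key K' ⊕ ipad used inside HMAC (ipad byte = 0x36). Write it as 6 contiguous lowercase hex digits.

f96f36

Key hex bytes cf 59 is 2 bytes ≤ B = 3; zero-pad to 3 bytes: K' = cf 59 00.
XOR each byte with 0x36: cf⊕36=f9, 59⊕36=6f, 00⊕36=36.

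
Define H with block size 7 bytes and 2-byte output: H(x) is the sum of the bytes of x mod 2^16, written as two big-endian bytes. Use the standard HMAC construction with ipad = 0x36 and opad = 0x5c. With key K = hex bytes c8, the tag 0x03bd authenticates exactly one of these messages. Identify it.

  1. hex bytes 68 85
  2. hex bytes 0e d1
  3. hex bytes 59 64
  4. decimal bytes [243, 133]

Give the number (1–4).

Key hex bytes c8 is 1 byte ≤ B = 7; zero-pad to 7 bytes: K' = c8 00 00 00 00 00 00.
K' ⊕ ipad = fe 36 36 36 36 36 36; K' ⊕ opad = 94 5c 5c 5c 5c 5c 5c.
m1: inner = H(fe 36 36 36 36 36 36 68 85) = 03 2f; tag = H(94 5c 5c 5c 5c 5c 5c 03 2f) = 02ee
m2: inner = H(fe 36 36 36 36 36 36 0e d1) = 03 21; tag = H(94 5c 5c 5c 5c 5c 5c 03 21) = 02e0
m3: inner = H(fe 36 36 36 36 36 36 59 64) = 02 ff; tag = H(94 5c 5c 5c 5c 5c 5c 02 ff) = 03bd ← matches
m4: inner = H(fe 36 36 36 36 36 36 f3 85) = 03 ba; tag = H(94 5c 5c 5c 5c 5c 5c 03 ba) = 0379

3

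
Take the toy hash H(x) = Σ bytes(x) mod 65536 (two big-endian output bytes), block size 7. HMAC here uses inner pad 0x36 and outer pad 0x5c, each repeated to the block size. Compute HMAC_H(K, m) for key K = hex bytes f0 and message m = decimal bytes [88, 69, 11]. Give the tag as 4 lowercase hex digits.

Key hex bytes f0 is 1 byte ≤ B = 7; zero-pad to 7 bytes: K' = f0 00 00 00 00 00 00.
K' ⊕ ipad = c6 36 36 36 36 36 36.  K' ⊕ opad = ac 5c 5c 5c 5c 5c 5c.
Inner input = (K'⊕ipad) ∥ m = c6 36 36 36 36 36 36 ∥ 58 45 0b.
Inner hash: sum = 198+54+54+54+54+54+54+88+69+11 = 690 → 02 b2.
Outer input = (K'⊕opad) ∥ inner = ac 5c 5c 5c 5c 5c 5c ∥ 02 b2.
Outer hash (tag): sum = 172+92+92+92+92+92+92+2+178 = 904 → 03 88.

0388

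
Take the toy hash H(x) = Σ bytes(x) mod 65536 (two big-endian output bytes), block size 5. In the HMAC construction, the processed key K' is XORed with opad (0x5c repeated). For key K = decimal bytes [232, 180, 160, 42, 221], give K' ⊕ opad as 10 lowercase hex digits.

Key decimal bytes [232, 180, 160, 42, 221] = e8 b4 a0 2a dd is exactly B = 5 bytes: K' = e8 b4 a0 2a dd.
XOR each byte with 0x5c: e8⊕5c=b4, b4⊕5c=e8, a0⊕5c=fc, 2a⊕5c=76, dd⊕5c=81.

b4e8fc7681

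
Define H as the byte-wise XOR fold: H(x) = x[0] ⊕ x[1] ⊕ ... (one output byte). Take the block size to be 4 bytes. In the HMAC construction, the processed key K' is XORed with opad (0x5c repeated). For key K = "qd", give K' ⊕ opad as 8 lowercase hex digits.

Key "qd" = 71 64 is 2 bytes ≤ B = 4; zero-pad to 4 bytes: K' = 71 64 00 00.
XOR each byte with 0x5c: 71⊕5c=2d, 64⊕5c=38, 00⊕5c=5c, 00⊕5c=5c.

2d385c5c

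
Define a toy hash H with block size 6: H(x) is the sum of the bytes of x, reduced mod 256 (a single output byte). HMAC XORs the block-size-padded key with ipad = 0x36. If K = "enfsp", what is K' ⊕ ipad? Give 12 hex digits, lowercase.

535850454636

Key "enfsp" = 65 6e 66 73 70 is 5 bytes ≤ B = 6; zero-pad to 6 bytes: K' = 65 6e 66 73 70 00.
XOR each byte with 0x36: 65⊕36=53, 6e⊕36=58, 66⊕36=50, 73⊕36=45, 70⊕36=46, 00⊕36=36.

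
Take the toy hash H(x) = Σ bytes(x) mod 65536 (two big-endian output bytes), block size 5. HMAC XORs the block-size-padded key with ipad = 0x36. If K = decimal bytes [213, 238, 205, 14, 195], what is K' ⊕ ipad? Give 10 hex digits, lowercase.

e3d8fb38f5

Key decimal bytes [213, 238, 205, 14, 195] = d5 ee cd 0e c3 is exactly B = 5 bytes: K' = d5 ee cd 0e c3.
XOR each byte with 0x36: d5⊕36=e3, ee⊕36=d8, cd⊕36=fb, 0e⊕36=38, c3⊕36=f5.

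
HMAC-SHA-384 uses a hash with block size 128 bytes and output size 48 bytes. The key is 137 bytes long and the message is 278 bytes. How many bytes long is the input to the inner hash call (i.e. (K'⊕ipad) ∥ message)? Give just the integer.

406

Key is 137 > 128 bytes, so it is hashed to 48 bytes then zero-padded to 128: |K'| = 128.
Inner input = (K'⊕ipad) ∥ m → 128 + 278 = 406 bytes.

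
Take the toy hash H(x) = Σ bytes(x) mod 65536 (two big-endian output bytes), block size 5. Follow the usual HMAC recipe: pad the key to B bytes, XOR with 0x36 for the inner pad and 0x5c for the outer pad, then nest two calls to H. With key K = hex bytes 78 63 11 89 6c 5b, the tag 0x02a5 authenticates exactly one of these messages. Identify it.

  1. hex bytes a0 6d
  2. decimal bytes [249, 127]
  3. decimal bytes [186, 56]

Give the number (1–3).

Key hex bytes 78 63 11 89 6c 5b is 6 bytes > B = 5, so hash it first: H(key) = 02 3c, then zero-pad to 5 bytes: K' = 02 3c 00 00 00.
K' ⊕ ipad = 34 0a 36 36 36; K' ⊕ opad = 5e 60 5c 5c 5c.
m1: inner = H(34 0a 36 36 36 a0 6d) = 01 ed; tag = H(5e 60 5c 5c 5c 01 ed) = 02c0
m2: inner = H(34 0a 36 36 36 f9 7f) = 02 58; tag = H(5e 60 5c 5c 5c 02 58) = 022c
m3: inner = H(34 0a 36 36 36 ba 38) = 01 d2; tag = H(5e 60 5c 5c 5c 01 d2) = 02a5 ← matches

3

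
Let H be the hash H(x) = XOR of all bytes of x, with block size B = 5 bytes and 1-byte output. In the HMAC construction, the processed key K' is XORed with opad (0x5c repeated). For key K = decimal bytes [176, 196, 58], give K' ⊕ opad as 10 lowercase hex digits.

ec98665c5c

Key decimal bytes [176, 196, 58] = b0 c4 3a is 3 bytes ≤ B = 5; zero-pad to 5 bytes: K' = b0 c4 3a 00 00.
XOR each byte with 0x5c: b0⊕5c=ec, c4⊕5c=98, 3a⊕5c=66, 00⊕5c=5c, 00⊕5c=5c.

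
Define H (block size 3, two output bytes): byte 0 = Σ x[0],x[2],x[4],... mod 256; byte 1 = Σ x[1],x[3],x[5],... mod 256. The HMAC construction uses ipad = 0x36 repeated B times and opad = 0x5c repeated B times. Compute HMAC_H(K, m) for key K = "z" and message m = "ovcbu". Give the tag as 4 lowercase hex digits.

ffb6

Key "z" = 7a is 1 byte ≤ B = 3; zero-pad to 3 bytes: K' = 7a 00 00.
K' ⊕ ipad = 4c 36 36.  K' ⊕ opad = 26 5c 5c.
Inner input = (K'⊕ipad) ∥ m = 4c 36 36 ∥ 6f 76 63 62 75.
Inner hash: even-index sum = 346 mod 256 = 90; odd-index sum = 381 mod 256 = 125 → 5a 7d.
Outer input = (K'⊕opad) ∥ inner = 26 5c 5c ∥ 5a 7d.
Outer hash (tag): even-index sum = 255 mod 256 = 255; odd-index sum = 182 mod 256 = 182 → ff b6.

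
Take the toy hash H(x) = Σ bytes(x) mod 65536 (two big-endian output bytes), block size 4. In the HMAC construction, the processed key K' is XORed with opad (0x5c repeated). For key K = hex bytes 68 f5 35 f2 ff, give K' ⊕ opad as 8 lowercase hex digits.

Key hex bytes 68 f5 35 f2 ff is 5 bytes > B = 4, so hash it first: H(key) = 03 83, then zero-pad to 4 bytes: K' = 03 83 00 00.
XOR each byte with 0x5c: 03⊕5c=5f, 83⊕5c=df, 00⊕5c=5c, 00⊕5c=5c.

5fdf5c5c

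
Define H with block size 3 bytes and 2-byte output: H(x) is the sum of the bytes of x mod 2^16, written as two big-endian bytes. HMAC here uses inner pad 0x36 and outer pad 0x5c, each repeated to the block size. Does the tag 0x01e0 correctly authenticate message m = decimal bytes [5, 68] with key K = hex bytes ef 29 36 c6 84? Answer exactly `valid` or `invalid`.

valid

Key hex bytes ef 29 36 c6 84 is 5 bytes > B = 3, so hash it first: H(key) = 02 98, then zero-pad to 3 bytes: K' = 02 98 00.
K' ⊕ ipad = 34 ae 36; K' ⊕ opad = 5e c4 5c.
Inner hash: sum = 52+174+54+5+68 = 353 → 01 61.
Outer hash (recomputed tag): sum = 94+196+92+1+97 = 480 → 01 e0.
Recomputed tag = 01e0; claimed = 01e0 → match.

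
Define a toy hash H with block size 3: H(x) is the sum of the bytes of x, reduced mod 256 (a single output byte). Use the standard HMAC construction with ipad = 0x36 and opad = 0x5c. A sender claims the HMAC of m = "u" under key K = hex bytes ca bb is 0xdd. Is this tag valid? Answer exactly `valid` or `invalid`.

Key hex bytes ca bb is 2 bytes ≤ B = 3; zero-pad to 3 bytes: K' = ca bb 00.
K' ⊕ ipad = fc 8d 36; K' ⊕ opad = 96 e7 5c.
Inner hash: sum = 252+141+54+117 = 564; mod 256 = 52 → 34.
Outer hash (recomputed tag): sum = 150+231+92+52 = 525; mod 256 = 13 → 0d.
Recomputed tag = 0d; claimed = dd → mismatch.

invalid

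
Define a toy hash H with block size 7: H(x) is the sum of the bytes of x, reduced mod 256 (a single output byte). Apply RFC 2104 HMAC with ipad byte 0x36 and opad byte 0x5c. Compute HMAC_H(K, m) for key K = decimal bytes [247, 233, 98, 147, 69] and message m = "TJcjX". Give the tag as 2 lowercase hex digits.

Key decimal bytes [247, 233, 98, 147, 69] = f7 e9 62 93 45 is 5 bytes ≤ B = 7; zero-pad to 7 bytes: K' = f7 e9 62 93 45 00 00.
K' ⊕ ipad = c1 df 54 a5 73 36 36.  K' ⊕ opad = ab b5 3e cf 19 5c 5c.
Inner input = (K'⊕ipad) ∥ m = c1 df 54 a5 73 36 36 ∥ 54 4a 63 6a 58.
Inner hash: sum = 193+223+84+165+115+54+54+84+74+99+106+88 = 1339; mod 256 = 59 → 3b.
Outer input = (K'⊕opad) ∥ inner = ab b5 3e cf 19 5c 5c ∥ 3b.
Outer hash (tag): sum = 171+181+62+207+25+92+92+59 = 889; mod 256 = 121 → 79.

79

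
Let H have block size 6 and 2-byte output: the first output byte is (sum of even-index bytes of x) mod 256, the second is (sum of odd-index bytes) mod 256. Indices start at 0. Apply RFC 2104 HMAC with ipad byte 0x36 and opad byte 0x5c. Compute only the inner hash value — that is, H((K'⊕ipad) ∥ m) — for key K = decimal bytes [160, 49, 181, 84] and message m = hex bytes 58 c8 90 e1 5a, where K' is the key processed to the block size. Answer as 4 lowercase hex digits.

Key decimal bytes [160, 49, 181, 84] = a0 31 b5 54 is 4 bytes ≤ B = 6; zero-pad to 6 bytes: K' = a0 31 b5 54 00 00.
K' ⊕ ipad = 96 07 83 62 36 36.
Inner input = 96 07 83 62 36 36 ∥ 58 c8 90 e1 5a.
Inner hash: even-index sum = 657 mod 256 = 145; odd-index sum = 584 mod 256 = 72 → 91 48.

9148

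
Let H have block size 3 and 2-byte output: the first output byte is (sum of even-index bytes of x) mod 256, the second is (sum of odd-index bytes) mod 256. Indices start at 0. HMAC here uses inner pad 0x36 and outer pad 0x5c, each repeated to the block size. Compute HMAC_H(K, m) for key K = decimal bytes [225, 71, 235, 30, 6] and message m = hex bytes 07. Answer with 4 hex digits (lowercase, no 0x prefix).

Key decimal bytes [225, 71, 235, 30, 6] = e1 47 eb 1e 06 is 5 bytes > B = 3, so hash it first: H(key) = d2 65, then zero-pad to 3 bytes: K' = d2 65 00.
K' ⊕ ipad = e4 53 36.  K' ⊕ opad = 8e 39 5c.
Inner input = (K'⊕ipad) ∥ m = e4 53 36 ∥ 07.
Inner hash: even-index sum = 282 mod 256 = 26; odd-index sum = 90 mod 256 = 90 → 1a 5a.
Outer input = (K'⊕opad) ∥ inner = 8e 39 5c ∥ 1a 5a.
Outer hash (tag): even-index sum = 324 mod 256 = 68; odd-index sum = 83 mod 256 = 83 → 44 53.

4453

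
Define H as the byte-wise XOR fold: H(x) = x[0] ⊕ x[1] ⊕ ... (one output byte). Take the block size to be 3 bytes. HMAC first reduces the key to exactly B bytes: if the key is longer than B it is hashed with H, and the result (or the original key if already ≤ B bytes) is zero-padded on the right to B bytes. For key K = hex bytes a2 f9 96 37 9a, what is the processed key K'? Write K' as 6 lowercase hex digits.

600000

|K| = 5 > B = 3, so first hash the key.
H(K): XOR a2⊕f9⊕96⊕37⊕9a = 60.
Zero-pad H(K) = 60 to 3 bytes: K' = 60 00 00.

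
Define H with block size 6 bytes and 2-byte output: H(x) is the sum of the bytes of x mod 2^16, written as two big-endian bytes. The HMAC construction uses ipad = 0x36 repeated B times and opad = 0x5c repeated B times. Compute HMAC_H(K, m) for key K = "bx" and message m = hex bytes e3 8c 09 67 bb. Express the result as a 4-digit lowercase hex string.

01ea

Key "bx" = 62 78 is 2 bytes ≤ B = 6; zero-pad to 6 bytes: K' = 62 78 00 00 00 00.
K' ⊕ ipad = 54 4e 36 36 36 36.  K' ⊕ opad = 3e 24 5c 5c 5c 5c.
Inner input = (K'⊕ipad) ∥ m = 54 4e 36 36 36 36 ∥ e3 8c 09 67 bb.
Inner hash: sum = 84+78+54+54+54+54+227+140+9+103+187 = 1044 → 04 14.
Outer input = (K'⊕opad) ∥ inner = 3e 24 5c 5c 5c 5c ∥ 04 14.
Outer hash (tag): sum = 62+36+92+92+92+92+4+20 = 490 → 01 ea.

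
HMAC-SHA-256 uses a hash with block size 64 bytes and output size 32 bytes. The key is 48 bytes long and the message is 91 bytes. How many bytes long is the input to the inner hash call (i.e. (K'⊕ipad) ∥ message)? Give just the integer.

155

Key is 48 ≤ 64 bytes, zero-padded: |K'| = 64.
Inner input = (K'⊕ipad) ∥ m → 64 + 91 = 155 bytes.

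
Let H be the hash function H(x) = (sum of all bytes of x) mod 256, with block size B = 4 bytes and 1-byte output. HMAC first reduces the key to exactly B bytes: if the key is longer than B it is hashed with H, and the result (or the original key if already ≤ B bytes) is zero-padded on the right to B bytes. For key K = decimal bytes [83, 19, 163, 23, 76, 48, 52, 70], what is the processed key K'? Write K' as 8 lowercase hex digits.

16000000

|K| = 8 > B = 4, so first hash the key.
H(K): sum = 83+19+163+23+76+48+52+70 = 534; mod 256 = 22 → 16.
Zero-pad H(K) = 16 to 4 bytes: K' = 16 00 00 00.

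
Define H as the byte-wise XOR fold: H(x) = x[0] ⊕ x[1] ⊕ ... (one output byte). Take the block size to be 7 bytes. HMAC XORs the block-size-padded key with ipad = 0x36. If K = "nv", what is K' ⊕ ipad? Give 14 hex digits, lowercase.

58403636363636

Key "nv" = 6e 76 is 2 bytes ≤ B = 7; zero-pad to 7 bytes: K' = 6e 76 00 00 00 00 00.
XOR each byte with 0x36: 6e⊕36=58, 76⊕36=40, 00⊕36=36, 00⊕36=36, 00⊕36=36, 00⊕36=36, 00⊕36=36.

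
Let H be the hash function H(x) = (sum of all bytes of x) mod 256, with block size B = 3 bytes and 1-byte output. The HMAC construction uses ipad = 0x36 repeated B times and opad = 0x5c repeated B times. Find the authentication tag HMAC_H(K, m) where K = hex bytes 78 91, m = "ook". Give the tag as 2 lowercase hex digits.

Key hex bytes 78 91 is 2 bytes ≤ B = 3; zero-pad to 3 bytes: K' = 78 91 00.
K' ⊕ ipad = 4e a7 36.  K' ⊕ opad = 24 cd 5c.
Inner input = (K'⊕ipad) ∥ m = 4e a7 36 ∥ 6f 6f 6b.
Inner hash: sum = 78+167+54+111+111+107 = 628; mod 256 = 116 → 74.
Outer input = (K'⊕opad) ∥ inner = 24 cd 5c ∥ 74.
Outer hash (tag): sum = 36+205+92+116 = 449; mod 256 = 193 → c1.

c1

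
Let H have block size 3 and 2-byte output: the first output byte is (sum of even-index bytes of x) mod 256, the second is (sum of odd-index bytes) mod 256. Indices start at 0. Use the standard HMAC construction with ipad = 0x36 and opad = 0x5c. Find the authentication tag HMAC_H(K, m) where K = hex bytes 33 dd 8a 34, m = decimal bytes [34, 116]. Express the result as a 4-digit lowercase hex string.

8682

Key hex bytes 33 dd 8a 34 is 4 bytes > B = 3, so hash it first: H(key) = bd 11, then zero-pad to 3 bytes: K' = bd 11 00.
K' ⊕ ipad = 8b 27 36.  K' ⊕ opad = e1 4d 5c.
Inner input = (K'⊕ipad) ∥ m = 8b 27 36 ∥ 22 74.
Inner hash: even-index sum = 309 mod 256 = 53; odd-index sum = 73 mod 256 = 73 → 35 49.
Outer input = (K'⊕opad) ∥ inner = e1 4d 5c ∥ 35 49.
Outer hash (tag): even-index sum = 390 mod 256 = 134; odd-index sum = 130 mod 256 = 130 → 86 82.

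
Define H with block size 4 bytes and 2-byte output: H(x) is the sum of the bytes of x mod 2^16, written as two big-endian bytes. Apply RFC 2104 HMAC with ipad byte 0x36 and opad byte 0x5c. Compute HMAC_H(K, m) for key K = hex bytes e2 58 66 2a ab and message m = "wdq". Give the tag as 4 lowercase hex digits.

Key hex bytes e2 58 66 2a ab is 5 bytes > B = 4, so hash it first: H(key) = 02 75, then zero-pad to 4 bytes: K' = 02 75 00 00.
K' ⊕ ipad = 34 43 36 36.  K' ⊕ opad = 5e 29 5c 5c.
Inner input = (K'⊕ipad) ∥ m = 34 43 36 36 ∥ 77 64 71.
Inner hash: sum = 52+67+54+54+119+100+113 = 559 → 02 2f.
Outer input = (K'⊕opad) ∥ inner = 5e 29 5c 5c ∥ 02 2f.
Outer hash (tag): sum = 94+41+92+92+2+47 = 368 → 01 70.

0170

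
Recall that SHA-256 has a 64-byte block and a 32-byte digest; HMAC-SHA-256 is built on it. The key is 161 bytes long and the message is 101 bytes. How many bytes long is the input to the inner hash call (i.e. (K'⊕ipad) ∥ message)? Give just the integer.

Key is 161 > 64 bytes, so it is hashed to 32 bytes then zero-padded to 64: |K'| = 64.
Inner input = (K'⊕ipad) ∥ m → 64 + 101 = 165 bytes.

165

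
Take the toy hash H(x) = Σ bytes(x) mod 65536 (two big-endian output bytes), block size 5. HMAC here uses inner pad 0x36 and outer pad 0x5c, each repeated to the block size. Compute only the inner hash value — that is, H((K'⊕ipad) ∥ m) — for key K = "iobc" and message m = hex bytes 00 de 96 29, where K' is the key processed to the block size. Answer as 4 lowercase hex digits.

Key "iobc" = 69 6f 62 63 is 4 bytes ≤ B = 5; zero-pad to 5 bytes: K' = 69 6f 62 63 00.
K' ⊕ ipad = 5f 59 54 55 36.
Inner input = 5f 59 54 55 36 ∥ 00 de 96 29.
Inner hash: sum = 95+89+84+85+54+0+222+150+41 = 820 → 03 34.

0334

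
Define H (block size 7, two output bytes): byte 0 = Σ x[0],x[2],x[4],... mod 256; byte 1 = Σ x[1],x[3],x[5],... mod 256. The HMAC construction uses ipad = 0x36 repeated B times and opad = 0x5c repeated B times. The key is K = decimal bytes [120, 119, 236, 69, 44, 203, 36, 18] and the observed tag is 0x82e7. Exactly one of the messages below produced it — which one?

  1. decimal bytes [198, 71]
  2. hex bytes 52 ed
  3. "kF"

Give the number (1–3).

3

Key decimal bytes [120, 119, 236, 69, 44, 203, 36, 18] = 78 77 ec 45 2c cb 24 12 is 8 bytes > B = 7, so hash it first: H(key) = b4 99, then zero-pad to 7 bytes: K' = b4 99 00 00 00 00 00.
K' ⊕ ipad = 82 af 36 36 36 36 36; K' ⊕ opad = e8 c5 5c 5c 5c 5c 5c.
m1: inner = H(82 af 36 36 36 36 36 c6 47) = 6b e1; tag = H(e8 c5 5c 5c 5c 5c 5c 6b e1) = dde8
m2: inner = H(82 af 36 36 36 36 36 52 ed) = 11 6d; tag = H(e8 c5 5c 5c 5c 5c 5c 11 6d) = 698e
m3: inner = H(82 af 36 36 36 36 36 6b 46) = 6a 86; tag = H(e8 c5 5c 5c 5c 5c 5c 6a 86) = 82e7 ← matches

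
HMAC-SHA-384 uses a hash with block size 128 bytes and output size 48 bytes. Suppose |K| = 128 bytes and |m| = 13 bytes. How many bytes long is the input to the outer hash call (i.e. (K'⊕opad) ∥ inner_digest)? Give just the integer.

176

Key is 128 ≤ 128 bytes, zero-padded: |K'| = 128.
Outer input = (K'⊕opad) ∥ H(inner) → 128 + 48 = 176 bytes.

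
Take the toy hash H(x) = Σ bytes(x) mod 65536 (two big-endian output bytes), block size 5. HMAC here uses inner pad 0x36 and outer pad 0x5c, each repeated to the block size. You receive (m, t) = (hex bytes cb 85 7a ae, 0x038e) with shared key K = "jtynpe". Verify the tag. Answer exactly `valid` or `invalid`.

Key "jtynpe" = 6a 74 79 6e 70 65 is 6 bytes > B = 5, so hash it first: H(key) = 02 9a, then zero-pad to 5 bytes: K' = 02 9a 00 00 00.
K' ⊕ ipad = 34 ac 36 36 36; K' ⊕ opad = 5e c6 5c 5c 5c.
Inner hash: sum = 52+172+54+54+54+203+133+122+174 = 1018 → 03 fa.
Outer hash (recomputed tag): sum = 94+198+92+92+92+3+250 = 821 → 03 35.
Recomputed tag = 0335; claimed = 038e → mismatch.

invalid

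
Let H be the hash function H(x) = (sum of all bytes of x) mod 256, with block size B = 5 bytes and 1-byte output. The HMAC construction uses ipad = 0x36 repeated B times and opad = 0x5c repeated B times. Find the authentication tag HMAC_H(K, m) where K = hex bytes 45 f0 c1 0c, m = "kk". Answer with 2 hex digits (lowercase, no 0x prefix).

84

Key hex bytes 45 f0 c1 0c is 4 bytes ≤ B = 5; zero-pad to 5 bytes: K' = 45 f0 c1 0c 00.
K' ⊕ ipad = 73 c6 f7 3a 36.  K' ⊕ opad = 19 ac 9d 50 5c.
Inner input = (K'⊕ipad) ∥ m = 73 c6 f7 3a 36 ∥ 6b 6b.
Inner hash: sum = 115+198+247+58+54+107+107 = 886; mod 256 = 118 → 76.
Outer input = (K'⊕opad) ∥ inner = 19 ac 9d 50 5c ∥ 76.
Outer hash (tag): sum = 25+172+157+80+92+118 = 644; mod 256 = 132 → 84.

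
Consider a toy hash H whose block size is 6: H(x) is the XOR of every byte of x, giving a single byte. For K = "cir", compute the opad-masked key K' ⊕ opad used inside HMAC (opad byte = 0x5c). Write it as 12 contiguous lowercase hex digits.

3f352e5c5c5c

Key "cir" = 63 69 72 is 3 bytes ≤ B = 6; zero-pad to 6 bytes: K' = 63 69 72 00 00 00.
XOR each byte with 0x5c: 63⊕5c=3f, 69⊕5c=35, 72⊕5c=2e, 00⊕5c=5c, 00⊕5c=5c, 00⊕5c=5c.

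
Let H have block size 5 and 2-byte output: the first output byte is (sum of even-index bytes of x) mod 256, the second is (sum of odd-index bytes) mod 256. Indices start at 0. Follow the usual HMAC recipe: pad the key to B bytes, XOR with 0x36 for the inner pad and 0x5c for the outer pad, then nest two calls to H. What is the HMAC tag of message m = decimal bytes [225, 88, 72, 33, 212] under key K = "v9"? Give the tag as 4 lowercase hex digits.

Key "v9" = 76 39 is 2 bytes ≤ B = 5; zero-pad to 5 bytes: K' = 76 39 00 00 00.
K' ⊕ ipad = 40 0f 36 36 36.  K' ⊕ opad = 2a 65 5c 5c 5c.
Inner input = (K'⊕ipad) ∥ m = 40 0f 36 36 36 ∥ e1 58 48 21 d4.
Inner hash: even-index sum = 293 mod 256 = 37; odd-index sum = 578 mod 256 = 66 → 25 42.
Outer input = (K'⊕opad) ∥ inner = 2a 65 5c 5c 5c ∥ 25 42.
Outer hash (tag): even-index sum = 292 mod 256 = 36; odd-index sum = 230 mod 256 = 230 → 24 e6.

24e6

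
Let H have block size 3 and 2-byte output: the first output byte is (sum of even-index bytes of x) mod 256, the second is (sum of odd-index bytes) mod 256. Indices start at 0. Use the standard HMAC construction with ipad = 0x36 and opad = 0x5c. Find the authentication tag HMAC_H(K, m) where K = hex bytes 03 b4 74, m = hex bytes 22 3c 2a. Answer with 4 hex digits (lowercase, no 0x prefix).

559b

Key hex bytes 03 b4 74 is exactly B = 3 bytes: K' = 03 b4 74.
K' ⊕ ipad = 35 82 42.  K' ⊕ opad = 5f e8 28.
Inner input = (K'⊕ipad) ∥ m = 35 82 42 ∥ 22 3c 2a.
Inner hash: even-index sum = 179 mod 256 = 179; odd-index sum = 206 mod 256 = 206 → b3 ce.
Outer input = (K'⊕opad) ∥ inner = 5f e8 28 ∥ b3 ce.
Outer hash (tag): even-index sum = 341 mod 256 = 85; odd-index sum = 411 mod 256 = 155 → 55 9b.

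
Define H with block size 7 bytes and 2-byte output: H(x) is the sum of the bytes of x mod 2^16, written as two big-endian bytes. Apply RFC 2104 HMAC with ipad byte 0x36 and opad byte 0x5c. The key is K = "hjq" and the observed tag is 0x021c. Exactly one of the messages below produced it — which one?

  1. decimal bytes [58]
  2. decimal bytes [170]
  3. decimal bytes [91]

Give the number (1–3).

1

Key "hjq" = 68 6a 71 is 3 bytes ≤ B = 7; zero-pad to 7 bytes: K' = 68 6a 71 00 00 00 00.
K' ⊕ ipad = 5e 5c 47 36 36 36 36; K' ⊕ opad = 34 36 2d 5c 5c 5c 5c.
m1: inner = H(5e 5c 47 36 36 36 36 3a) = 02 13; tag = H(34 36 2d 5c 5c 5c 5c 02 13) = 021c ← matches
m2: inner = H(5e 5c 47 36 36 36 36 aa) = 02 83; tag = H(34 36 2d 5c 5c 5c 5c 02 83) = 028c
m3: inner = H(5e 5c 47 36 36 36 36 5b) = 02 34; tag = H(34 36 2d 5c 5c 5c 5c 02 34) = 023d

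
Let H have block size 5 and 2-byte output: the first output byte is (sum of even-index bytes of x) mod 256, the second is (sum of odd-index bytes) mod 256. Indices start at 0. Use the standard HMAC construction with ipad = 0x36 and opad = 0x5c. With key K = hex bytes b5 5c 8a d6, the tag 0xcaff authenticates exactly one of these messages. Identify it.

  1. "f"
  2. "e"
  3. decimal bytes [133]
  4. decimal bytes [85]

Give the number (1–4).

Key hex bytes b5 5c 8a d6 is 4 bytes ≤ B = 5; zero-pad to 5 bytes: K' = b5 5c 8a d6 00.
K' ⊕ ipad = 83 6a bc e0 36; K' ⊕ opad = e9 00 d6 8a 5c.
m1: inner = H(83 6a bc e0 36 66) = 75 b0; tag = H(e9 00 d6 8a 5c 75 b0) = cbff
m2: inner = H(83 6a bc e0 36 65) = 75 af; tag = H(e9 00 d6 8a 5c 75 af) = caff ← matches
m3: inner = H(83 6a bc e0 36 85) = 75 cf; tag = H(e9 00 d6 8a 5c 75 cf) = eaff
m4: inner = H(83 6a bc e0 36 55) = 75 9f; tag = H(e9 00 d6 8a 5c 75 9f) = baff

2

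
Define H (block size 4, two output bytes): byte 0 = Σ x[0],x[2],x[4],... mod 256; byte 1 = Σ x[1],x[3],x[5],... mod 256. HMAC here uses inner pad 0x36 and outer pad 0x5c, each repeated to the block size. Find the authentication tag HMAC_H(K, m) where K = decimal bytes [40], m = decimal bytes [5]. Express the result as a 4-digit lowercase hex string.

Key decimal bytes [40] = 28 is 1 byte ≤ B = 4; zero-pad to 4 bytes: K' = 28 00 00 00.
K' ⊕ ipad = 1e 36 36 36.  K' ⊕ opad = 74 5c 5c 5c.
Inner input = (K'⊕ipad) ∥ m = 1e 36 36 36 ∥ 05.
Inner hash: even-index sum = 89 mod 256 = 89; odd-index sum = 108 mod 256 = 108 → 59 6c.
Outer input = (K'⊕opad) ∥ inner = 74 5c 5c 5c ∥ 59 6c.
Outer hash (tag): even-index sum = 297 mod 256 = 41; odd-index sum = 292 mod 256 = 36 → 29 24.

2924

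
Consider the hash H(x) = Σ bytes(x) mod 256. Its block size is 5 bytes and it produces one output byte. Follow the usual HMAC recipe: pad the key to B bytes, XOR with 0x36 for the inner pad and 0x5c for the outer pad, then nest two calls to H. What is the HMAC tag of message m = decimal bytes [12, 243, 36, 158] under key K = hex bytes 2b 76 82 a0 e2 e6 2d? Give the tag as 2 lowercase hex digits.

7b

Key hex bytes 2b 76 82 a0 e2 e6 2d is 7 bytes > B = 5, so hash it first: H(key) = b8, then zero-pad to 5 bytes: K' = b8 00 00 00 00.
K' ⊕ ipad = 8e 36 36 36 36.  K' ⊕ opad = e4 5c 5c 5c 5c.
Inner input = (K'⊕ipad) ∥ m = 8e 36 36 36 36 ∥ 0c f3 24 9e.
Inner hash: sum = 142+54+54+54+54+12+243+36+158 = 807; mod 256 = 39 → 27.
Outer input = (K'⊕opad) ∥ inner = e4 5c 5c 5c 5c ∥ 27.
Outer hash (tag): sum = 228+92+92+92+92+39 = 635; mod 256 = 123 → 7b.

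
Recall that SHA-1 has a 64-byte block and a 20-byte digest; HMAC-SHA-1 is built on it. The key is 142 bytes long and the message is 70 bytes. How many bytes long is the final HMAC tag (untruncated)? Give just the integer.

The tag is one SHA-1 digest: 20 bytes.

20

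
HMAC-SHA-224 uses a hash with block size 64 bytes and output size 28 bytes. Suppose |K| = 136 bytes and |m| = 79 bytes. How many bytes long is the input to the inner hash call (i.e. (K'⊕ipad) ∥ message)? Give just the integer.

143

Key is 136 > 64 bytes, so it is hashed to 28 bytes then zero-padded to 64: |K'| = 64.
Inner input = (K'⊕ipad) ∥ m → 64 + 79 = 143 bytes.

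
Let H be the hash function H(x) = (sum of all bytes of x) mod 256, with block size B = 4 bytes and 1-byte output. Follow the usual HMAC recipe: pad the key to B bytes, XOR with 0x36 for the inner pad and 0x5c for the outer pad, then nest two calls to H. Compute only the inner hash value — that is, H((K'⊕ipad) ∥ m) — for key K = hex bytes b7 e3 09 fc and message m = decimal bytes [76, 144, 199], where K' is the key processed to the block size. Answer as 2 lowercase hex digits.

02

Key hex bytes b7 e3 09 fc is exactly B = 4 bytes: K' = b7 e3 09 fc.
K' ⊕ ipad = 81 d5 3f ca.
Inner input = 81 d5 3f ca ∥ 4c 90 c7.
Inner hash: sum = 129+213+63+202+76+144+199 = 1026; mod 256 = 2 → 02.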